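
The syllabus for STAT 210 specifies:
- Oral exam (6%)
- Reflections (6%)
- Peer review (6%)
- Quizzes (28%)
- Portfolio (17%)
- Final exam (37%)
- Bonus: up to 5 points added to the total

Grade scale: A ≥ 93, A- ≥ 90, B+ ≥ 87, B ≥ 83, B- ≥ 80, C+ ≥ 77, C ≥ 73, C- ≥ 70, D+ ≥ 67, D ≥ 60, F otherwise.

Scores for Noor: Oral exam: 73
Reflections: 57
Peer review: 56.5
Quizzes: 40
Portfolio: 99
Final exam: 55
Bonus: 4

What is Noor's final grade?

Weighted total:
  Oral exam 73 × 0.06 = 4.38
  Reflections 57 × 0.06 = 3.42
  Peer review 56.5 × 0.06 = 3.39
  Quizzes 40 × 0.28 = 11.2
  Portfolio 99 × 0.17 = 16.83
  Final exam 55 × 0.37 = 20.35
Sum = 59.57
Bonus: 59.57 + 4 = 63.57
63.57 is ≥ 60 and < 67 → D

D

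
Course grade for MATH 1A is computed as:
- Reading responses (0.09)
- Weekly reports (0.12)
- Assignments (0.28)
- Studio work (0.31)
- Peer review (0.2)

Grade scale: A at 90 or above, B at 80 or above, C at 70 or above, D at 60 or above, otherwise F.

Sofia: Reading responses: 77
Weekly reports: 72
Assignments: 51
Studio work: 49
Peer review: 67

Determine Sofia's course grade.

Weighted total:
  Reading responses 77 × 0.09 = 6.93
  Weekly reports 72 × 0.12 = 8.64
  Assignments 51 × 0.28 = 14.28
  Studio work 49 × 0.31 = 15.19
  Peer review 67 × 0.2 = 13.4
Sum = 58.44
58.44 < 60 → F

F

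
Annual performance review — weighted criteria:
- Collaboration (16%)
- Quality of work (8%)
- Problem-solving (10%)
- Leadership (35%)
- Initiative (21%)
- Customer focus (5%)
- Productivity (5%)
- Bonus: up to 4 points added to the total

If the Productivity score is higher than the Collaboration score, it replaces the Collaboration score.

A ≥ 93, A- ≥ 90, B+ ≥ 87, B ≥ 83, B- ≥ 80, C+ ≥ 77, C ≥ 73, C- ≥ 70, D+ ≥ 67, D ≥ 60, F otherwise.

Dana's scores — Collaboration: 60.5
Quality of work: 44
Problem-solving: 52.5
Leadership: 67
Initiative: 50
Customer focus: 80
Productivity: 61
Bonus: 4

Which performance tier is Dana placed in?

Productivity (61) > Collaboration (60.5), so Collaboration counts as 61.
Weighted total:
  Collaboration 61 × 0.16 = 9.76
  Quality of work 44 × 0.08 = 3.52
  Problem-solving 52.5 × 0.1 = 5.25
  Leadership 67 × 0.35 = 23.45
  Initiative 50 × 0.21 = 10.5
  Customer focus 80 × 0.05 = 4
  Productivity 61 × 0.05 = 3.05
Sum = 59.53
Bonus: 59.53 + 4 = 63.53
63.53 is ≥ 60 and < 67 → D

D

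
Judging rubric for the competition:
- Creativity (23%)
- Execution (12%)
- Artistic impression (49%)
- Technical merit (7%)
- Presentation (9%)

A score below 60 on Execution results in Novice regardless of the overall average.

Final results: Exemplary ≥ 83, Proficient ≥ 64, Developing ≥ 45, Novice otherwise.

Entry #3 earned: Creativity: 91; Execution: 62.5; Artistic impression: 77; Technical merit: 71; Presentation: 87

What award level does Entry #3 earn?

Proficient

Execution score 62.5 ≥ 60: minimum met.
Weighted total:
  Creativity 91 × 0.23 = 20.93
  Execution 62.5 × 0.12 = 7.5
  Artistic impression 77 × 0.49 = 37.73
  Technical merit 71 × 0.07 = 4.97
  Presentation 87 × 0.09 = 7.83
Sum = 78.96
78.96 is ≥ 64 and < 83 → Proficient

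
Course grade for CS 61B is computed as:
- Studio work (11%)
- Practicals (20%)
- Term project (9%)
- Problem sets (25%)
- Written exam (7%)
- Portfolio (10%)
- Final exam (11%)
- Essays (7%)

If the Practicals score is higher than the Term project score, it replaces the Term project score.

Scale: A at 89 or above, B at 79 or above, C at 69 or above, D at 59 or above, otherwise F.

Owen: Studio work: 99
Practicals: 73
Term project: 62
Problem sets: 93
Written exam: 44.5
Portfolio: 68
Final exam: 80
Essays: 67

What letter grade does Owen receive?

Practicals (73) > Term project (62), so Term project counts as 73.
Weighted total:
  Studio work 99 × 0.11 = 10.89
  Practicals 73 × 0.2 = 14.6
  Term project 73 × 0.09 = 6.57
  Problem sets 93 × 0.25 = 23.25
  Written exam 44.5 × 0.07 = 3.115
  Portfolio 68 × 0.1 = 6.8
  Final exam 80 × 0.11 = 8.8
  Essays 67 × 0.07 = 4.69
Sum = 78.715
78.715 is ≥ 69 and < 79 → C

C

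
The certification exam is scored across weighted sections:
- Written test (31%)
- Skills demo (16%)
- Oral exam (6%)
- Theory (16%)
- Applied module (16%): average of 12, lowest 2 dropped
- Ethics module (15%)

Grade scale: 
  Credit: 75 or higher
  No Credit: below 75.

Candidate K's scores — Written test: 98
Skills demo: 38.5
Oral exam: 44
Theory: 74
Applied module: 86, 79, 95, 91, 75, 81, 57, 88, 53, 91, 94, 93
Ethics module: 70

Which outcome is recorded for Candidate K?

Applied module: drop 53, 57 → average of remaining 10 = 873/10 = 87.3
Weighted total:
  Written test 98 × 0.31 = 30.38
  Skills demo 38.5 × 0.16 = 6.16
  Oral exam 44 × 0.06 = 2.64
  Theory 74 × 0.16 = 11.84
  Applied module 87.3 × 0.16 = 13.968
  Ethics module 70 × 0.15 = 10.5
Sum = 75.488
75.488 ≥ 75 → Credit

Credit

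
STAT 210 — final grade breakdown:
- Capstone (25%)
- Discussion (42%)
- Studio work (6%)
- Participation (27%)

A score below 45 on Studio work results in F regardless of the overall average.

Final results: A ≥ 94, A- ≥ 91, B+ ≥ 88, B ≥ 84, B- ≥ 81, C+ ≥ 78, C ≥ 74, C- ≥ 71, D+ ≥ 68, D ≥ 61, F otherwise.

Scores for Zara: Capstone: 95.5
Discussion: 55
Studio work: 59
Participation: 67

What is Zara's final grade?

Studio work score 59 ≥ 45: minimum met.
Weighted total:
  Capstone 95.5 × 0.25 = 23.875
  Discussion 55 × 0.42 = 23.1
  Studio work 59 × 0.06 = 3.54
  Participation 67 × 0.27 = 18.09
Sum = 68.605
68.605 is ≥ 68 and < 71 → D+

D+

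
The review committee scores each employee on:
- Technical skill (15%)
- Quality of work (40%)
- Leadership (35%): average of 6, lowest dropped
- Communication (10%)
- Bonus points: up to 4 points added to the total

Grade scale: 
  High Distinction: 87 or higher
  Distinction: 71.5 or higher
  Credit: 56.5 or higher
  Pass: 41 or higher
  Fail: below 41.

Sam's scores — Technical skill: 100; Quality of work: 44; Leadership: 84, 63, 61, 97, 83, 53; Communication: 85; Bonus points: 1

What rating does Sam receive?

Credit

Leadership: drop 53 → average of remaining 5 = 388/5 = 77.6
Weighted total:
  Technical skill 100 × 0.15 = 15
  Quality of work 44 × 0.4 = 17.6
  Leadership 77.6 × 0.35 = 27.16
  Communication 85 × 0.1 = 8.5
Sum = 68.26
Bonus points: 68.26 + 1 = 69.26
69.26 is ≥ 56.5 and < 71.5 → Credit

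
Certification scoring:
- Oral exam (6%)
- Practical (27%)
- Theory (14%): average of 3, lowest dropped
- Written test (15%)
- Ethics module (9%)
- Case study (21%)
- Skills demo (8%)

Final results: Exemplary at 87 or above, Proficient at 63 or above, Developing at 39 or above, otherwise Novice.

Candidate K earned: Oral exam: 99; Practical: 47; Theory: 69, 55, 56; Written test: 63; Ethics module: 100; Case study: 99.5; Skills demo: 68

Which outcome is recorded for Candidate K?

Theory: drop 55 → average of remaining 2 = 125/2 = 62.5
Weighted total:
  Oral exam 99 × 0.06 = 5.94
  Practical 47 × 0.27 = 12.69
  Theory 62.5 × 0.14 = 8.75
  Written test 63 × 0.15 = 9.45
  Ethics module 100 × 0.09 = 9
  Case study 99.5 × 0.21 = 20.895
  Skills demo 68 × 0.08 = 5.44
Sum = 72.165
72.165 is ≥ 63 and < 87 → Proficient

Proficient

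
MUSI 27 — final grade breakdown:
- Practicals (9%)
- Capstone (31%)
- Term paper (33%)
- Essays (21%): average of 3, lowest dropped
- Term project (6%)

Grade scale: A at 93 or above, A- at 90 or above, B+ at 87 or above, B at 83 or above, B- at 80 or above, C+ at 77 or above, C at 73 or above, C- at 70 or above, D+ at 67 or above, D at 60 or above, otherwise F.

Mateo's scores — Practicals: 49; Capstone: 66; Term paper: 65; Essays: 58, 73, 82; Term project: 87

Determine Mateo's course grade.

Essays: drop 58 → average of remaining 2 = 155/2 = 77.5
Weighted total:
  Practicals 49 × 0.09 = 4.41
  Capstone 66 × 0.31 = 20.46
  Term paper 65 × 0.33 = 21.45
  Essays 77.5 × 0.21 = 16.275
  Term project 87 × 0.06 = 5.22
Sum = 67.815
67.815 is ≥ 67 and < 70 → D+

D+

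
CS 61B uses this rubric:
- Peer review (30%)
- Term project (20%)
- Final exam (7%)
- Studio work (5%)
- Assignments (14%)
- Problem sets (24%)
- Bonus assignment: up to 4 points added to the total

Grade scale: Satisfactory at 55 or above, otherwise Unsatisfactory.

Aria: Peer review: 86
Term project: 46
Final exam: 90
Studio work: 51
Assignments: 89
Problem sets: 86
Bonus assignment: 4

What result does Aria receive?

Satisfactory

Weighted total:
  Peer review 86 × 0.3 = 25.8
  Term project 46 × 0.2 = 9.2
  Final exam 90 × 0.07 = 6.3
  Studio work 51 × 0.05 = 2.55
  Assignments 89 × 0.14 = 12.46
  Problem sets 86 × 0.24 = 20.64
Sum = 76.95
Bonus assignment: 76.95 + 4 = 80.95
80.95 ≥ 55 → Satisfactory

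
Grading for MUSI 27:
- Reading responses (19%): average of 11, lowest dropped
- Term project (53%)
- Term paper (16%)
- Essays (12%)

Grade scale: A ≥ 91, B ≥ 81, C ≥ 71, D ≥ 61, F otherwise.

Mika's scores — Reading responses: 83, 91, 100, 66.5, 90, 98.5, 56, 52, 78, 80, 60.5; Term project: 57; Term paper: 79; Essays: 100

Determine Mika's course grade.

Reading responses: drop 52 → average of remaining 10 = 803.5/10 = 80.35
Weighted total:
  Reading responses 80.35 × 0.19 = 15.2665
  Term project 57 × 0.53 = 30.21
  Term paper 79 × 0.16 = 12.64
  Essays 100 × 0.12 = 12
Sum = 70.1165
70.1165 is ≥ 61 and < 71 → D

D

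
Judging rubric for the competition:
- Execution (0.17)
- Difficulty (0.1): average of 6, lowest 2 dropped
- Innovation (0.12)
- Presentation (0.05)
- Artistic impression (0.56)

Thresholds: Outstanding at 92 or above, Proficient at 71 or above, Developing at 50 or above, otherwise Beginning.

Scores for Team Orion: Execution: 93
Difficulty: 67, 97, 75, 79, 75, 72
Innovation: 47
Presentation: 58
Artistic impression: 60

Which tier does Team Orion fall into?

Difficulty: drop 67, 72 → average of remaining 4 = 326/4 = 81.5
Weighted total:
  Execution 93 × 0.17 = 15.81
  Difficulty 81.5 × 0.1 = 8.15
  Innovation 47 × 0.12 = 5.64
  Presentation 58 × 0.05 = 2.9
  Artistic impression 60 × 0.56 = 33.6
Sum = 66.1
66.1 is ≥ 50 and < 71 → Developing

Developing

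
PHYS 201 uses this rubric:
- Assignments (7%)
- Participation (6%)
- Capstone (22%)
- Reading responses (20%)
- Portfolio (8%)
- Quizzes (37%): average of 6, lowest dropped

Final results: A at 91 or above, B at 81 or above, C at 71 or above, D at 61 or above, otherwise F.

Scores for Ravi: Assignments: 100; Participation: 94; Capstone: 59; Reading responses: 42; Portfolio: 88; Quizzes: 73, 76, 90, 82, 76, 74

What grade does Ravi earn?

D

Quizzes: drop 73 → average of remaining 5 = 398/5 = 79.6
Weighted total:
  Assignments 100 × 0.07 = 7
  Participation 94 × 0.06 = 5.64
  Capstone 59 × 0.22 = 12.98
  Reading responses 42 × 0.2 = 8.4
  Portfolio 88 × 0.08 = 7.04
  Quizzes 79.6 × 0.37 = 29.452
Sum = 70.512
70.512 is ≥ 61 and < 71 → D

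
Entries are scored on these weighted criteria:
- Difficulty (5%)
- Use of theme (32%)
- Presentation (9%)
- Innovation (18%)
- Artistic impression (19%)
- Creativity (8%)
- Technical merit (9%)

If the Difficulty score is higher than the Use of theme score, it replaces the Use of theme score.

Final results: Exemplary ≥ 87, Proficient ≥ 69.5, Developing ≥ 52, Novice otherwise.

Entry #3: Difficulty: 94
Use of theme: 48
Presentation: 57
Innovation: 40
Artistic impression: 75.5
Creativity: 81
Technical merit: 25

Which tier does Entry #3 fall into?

Difficulty (94) > Use of theme (48), so Use of theme counts as 94.
Weighted total:
  Difficulty 94 × 0.05 = 4.7
  Use of theme 94 × 0.32 = 30.08
  Presentation 57 × 0.09 = 5.13
  Innovation 40 × 0.18 = 7.2
  Artistic impression 75.5 × 0.19 = 14.345
  Creativity 81 × 0.08 = 6.48
  Technical merit 25 × 0.09 = 2.25
Sum = 70.185
70.185 is ≥ 69.5 and < 87 → Proficient

Proficient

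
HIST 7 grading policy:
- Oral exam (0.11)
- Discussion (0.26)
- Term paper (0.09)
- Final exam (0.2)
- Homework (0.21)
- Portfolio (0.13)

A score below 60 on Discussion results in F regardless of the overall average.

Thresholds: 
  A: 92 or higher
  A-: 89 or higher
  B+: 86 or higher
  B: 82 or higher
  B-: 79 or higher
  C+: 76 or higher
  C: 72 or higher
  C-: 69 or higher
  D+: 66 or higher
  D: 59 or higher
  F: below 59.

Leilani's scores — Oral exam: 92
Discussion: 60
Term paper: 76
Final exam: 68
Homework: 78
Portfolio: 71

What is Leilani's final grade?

C-

Discussion score 60 ≥ 60: minimum met.
Weighted total:
  Oral exam 92 × 0.11 = 10.12
  Discussion 60 × 0.26 = 15.6
  Term paper 76 × 0.09 = 6.84
  Final exam 68 × 0.2 = 13.6
  Homework 78 × 0.21 = 16.38
  Portfolio 71 × 0.13 = 9.23
Sum = 71.77
71.77 is ≥ 69 and < 72 → C-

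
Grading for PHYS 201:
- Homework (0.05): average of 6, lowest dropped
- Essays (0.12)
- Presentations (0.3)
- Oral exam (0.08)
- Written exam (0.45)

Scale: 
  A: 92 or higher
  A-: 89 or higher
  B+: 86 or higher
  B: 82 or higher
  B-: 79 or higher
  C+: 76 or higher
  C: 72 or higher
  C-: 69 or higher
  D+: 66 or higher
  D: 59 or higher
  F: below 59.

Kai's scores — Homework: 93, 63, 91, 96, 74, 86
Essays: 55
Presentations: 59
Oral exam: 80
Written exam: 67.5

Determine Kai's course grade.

Homework: drop 63 → average of remaining 5 = 440/5 = 88
Weighted total:
  Homework 88 × 0.05 = 4.4
  Essays 55 × 0.12 = 6.6
  Presentations 59 × 0.3 = 17.7
  Oral exam 80 × 0.08 = 6.4
  Written exam 67.5 × 0.45 = 30.375
Sum = 65.475
65.475 is ≥ 59 and < 66 → D

D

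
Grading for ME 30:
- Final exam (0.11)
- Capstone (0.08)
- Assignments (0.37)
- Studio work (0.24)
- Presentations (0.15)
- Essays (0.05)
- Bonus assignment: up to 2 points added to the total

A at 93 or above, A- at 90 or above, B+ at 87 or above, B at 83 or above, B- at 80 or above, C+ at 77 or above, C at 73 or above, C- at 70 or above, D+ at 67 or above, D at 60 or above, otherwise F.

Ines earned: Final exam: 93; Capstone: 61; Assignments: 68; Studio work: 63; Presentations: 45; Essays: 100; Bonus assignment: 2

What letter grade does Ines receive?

D+

Weighted total:
  Final exam 93 × 0.11 = 10.23
  Capstone 61 × 0.08 = 4.88
  Assignments 68 × 0.37 = 25.16
  Studio work 63 × 0.24 = 15.12
  Presentations 45 × 0.15 = 6.75
  Essays 100 × 0.05 = 5
Sum = 67.14
Bonus assignment: 67.14 + 2 = 69.14
69.14 is ≥ 67 and < 70 → D+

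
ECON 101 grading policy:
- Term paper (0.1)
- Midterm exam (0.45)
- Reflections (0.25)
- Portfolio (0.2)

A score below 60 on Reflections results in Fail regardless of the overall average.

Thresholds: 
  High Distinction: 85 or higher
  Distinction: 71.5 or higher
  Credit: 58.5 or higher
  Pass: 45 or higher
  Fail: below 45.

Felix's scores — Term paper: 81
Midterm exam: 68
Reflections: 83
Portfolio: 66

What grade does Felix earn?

Distinction

Reflections score 83 ≥ 60: minimum met.
Weighted total:
  Term paper 81 × 0.1 = 8.1
  Midterm exam 68 × 0.45 = 30.6
  Reflections 83 × 0.25 = 20.75
  Portfolio 66 × 0.2 = 13.2
Sum = 72.65
72.65 is ≥ 71.5 and < 85 → Distinction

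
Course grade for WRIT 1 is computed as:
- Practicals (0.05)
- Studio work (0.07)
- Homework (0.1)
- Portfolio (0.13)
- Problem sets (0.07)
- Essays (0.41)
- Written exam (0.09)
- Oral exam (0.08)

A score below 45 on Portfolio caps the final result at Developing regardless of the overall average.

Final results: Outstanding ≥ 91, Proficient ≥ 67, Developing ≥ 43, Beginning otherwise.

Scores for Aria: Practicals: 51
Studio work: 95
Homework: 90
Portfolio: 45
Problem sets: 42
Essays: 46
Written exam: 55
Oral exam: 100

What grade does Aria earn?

Developing

Portfolio score 45 ≥ 45: minimum met.
Weighted total:
  Practicals 51 × 0.05 = 2.55
  Studio work 95 × 0.07 = 6.65
  Homework 90 × 0.1 = 9
  Portfolio 45 × 0.13 = 5.85
  Problem sets 42 × 0.07 = 2.94
  Essays 46 × 0.41 = 18.86
  Written exam 55 × 0.09 = 4.95
  Oral exam 100 × 0.08 = 8
Sum = 58.8
58.8 is ≥ 43 and < 67 → Developing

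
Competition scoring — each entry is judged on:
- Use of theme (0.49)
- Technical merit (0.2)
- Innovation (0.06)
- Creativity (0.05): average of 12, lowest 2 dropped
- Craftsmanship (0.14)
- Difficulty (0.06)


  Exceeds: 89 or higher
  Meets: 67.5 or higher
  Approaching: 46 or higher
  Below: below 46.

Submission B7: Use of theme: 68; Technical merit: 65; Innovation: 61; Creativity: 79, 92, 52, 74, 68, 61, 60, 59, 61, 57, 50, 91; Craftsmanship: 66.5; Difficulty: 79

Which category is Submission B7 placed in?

Meets

Creativity: drop 50, 52 → average of remaining 10 = 702/10 = 70.2
Weighted total:
  Use of theme 68 × 0.49 = 33.32
  Technical merit 65 × 0.2 = 13
  Innovation 61 × 0.06 = 3.66
  Creativity 70.2 × 0.05 = 3.51
  Craftsmanship 66.5 × 0.14 = 9.31
  Difficulty 79 × 0.06 = 4.74
Sum = 67.54
67.54 is ≥ 67.5 and < 89 → Meets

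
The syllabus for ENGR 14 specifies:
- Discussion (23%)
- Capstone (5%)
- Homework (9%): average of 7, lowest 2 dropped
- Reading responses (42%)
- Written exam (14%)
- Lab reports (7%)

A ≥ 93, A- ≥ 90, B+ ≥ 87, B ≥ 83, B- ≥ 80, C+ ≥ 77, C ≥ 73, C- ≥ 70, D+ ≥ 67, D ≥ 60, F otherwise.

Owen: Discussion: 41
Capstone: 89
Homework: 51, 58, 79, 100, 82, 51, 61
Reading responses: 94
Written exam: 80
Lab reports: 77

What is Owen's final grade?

Homework: drop 51, 51 → average of remaining 5 = 380/5 = 76
Weighted total:
  Discussion 41 × 0.23 = 9.43
  Capstone 89 × 0.05 = 4.45
  Homework 76 × 0.09 = 6.84
  Reading responses 94 × 0.42 = 39.48
  Written exam 80 × 0.14 = 11.2
  Lab reports 77 × 0.07 = 5.39
Sum = 76.79
76.79 is ≥ 73 and < 77 → C

C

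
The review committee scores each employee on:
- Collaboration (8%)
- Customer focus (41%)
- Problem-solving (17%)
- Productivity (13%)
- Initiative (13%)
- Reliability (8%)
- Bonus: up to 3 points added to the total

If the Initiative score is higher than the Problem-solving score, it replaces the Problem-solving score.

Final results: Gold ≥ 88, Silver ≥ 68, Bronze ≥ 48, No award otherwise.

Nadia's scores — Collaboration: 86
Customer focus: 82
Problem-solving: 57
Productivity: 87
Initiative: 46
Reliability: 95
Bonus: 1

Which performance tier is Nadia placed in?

Silver

Initiative (46) ≤ Problem-solving (57), so Problem-solving stays at 57.
Weighted total:
  Collaboration 86 × 0.08 = 6.88
  Customer focus 82 × 0.41 = 33.62
  Problem-solving 57 × 0.17 = 9.69
  Productivity 87 × 0.13 = 11.31
  Initiative 46 × 0.13 = 5.98
  Reliability 95 × 0.08 = 7.6
Sum = 75.08
Bonus: 75.08 + 1 = 76.08
76.08 is ≥ 68 and < 88 → Silver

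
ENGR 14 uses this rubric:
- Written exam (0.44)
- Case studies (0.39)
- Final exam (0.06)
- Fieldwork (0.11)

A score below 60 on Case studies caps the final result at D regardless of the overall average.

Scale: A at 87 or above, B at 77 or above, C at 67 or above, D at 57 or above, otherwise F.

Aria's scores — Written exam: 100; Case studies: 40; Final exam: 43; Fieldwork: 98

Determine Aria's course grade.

Case studies score 40 < 60: minimum not met.
Weighted total:
  Written exam 100 × 0.44 = 44
  Case studies 40 × 0.39 = 15.6
  Final exam 43 × 0.06 = 2.58
  Fieldwork 98 × 0.11 = 10.78
Sum = 72.96
72.96 would be C; cap at D applies → D.

D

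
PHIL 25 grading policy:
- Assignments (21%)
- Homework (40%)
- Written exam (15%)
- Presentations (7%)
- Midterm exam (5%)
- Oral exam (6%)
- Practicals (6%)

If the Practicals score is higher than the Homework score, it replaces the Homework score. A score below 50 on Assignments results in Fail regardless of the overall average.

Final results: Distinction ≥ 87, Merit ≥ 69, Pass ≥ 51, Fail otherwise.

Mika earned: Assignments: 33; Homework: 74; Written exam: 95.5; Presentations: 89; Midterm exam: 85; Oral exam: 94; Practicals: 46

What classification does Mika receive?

Fail

Practicals (46) ≤ Homework (74), so Homework stays at 74.
Assignments score 33 < 50: minimum not met.
Weighted total:
  Assignments 33 × 0.21 = 6.93
  Homework 74 × 0.4 = 29.6
  Written exam 95.5 × 0.15 = 14.325
  Presentations 89 × 0.07 = 6.23
  Midterm exam 85 × 0.05 = 4.25
  Oral exam 94 × 0.06 = 5.64
  Practicals 46 × 0.06 = 2.76
Sum = 69.735
Because the Assignments minimum was not met, the result is Fail.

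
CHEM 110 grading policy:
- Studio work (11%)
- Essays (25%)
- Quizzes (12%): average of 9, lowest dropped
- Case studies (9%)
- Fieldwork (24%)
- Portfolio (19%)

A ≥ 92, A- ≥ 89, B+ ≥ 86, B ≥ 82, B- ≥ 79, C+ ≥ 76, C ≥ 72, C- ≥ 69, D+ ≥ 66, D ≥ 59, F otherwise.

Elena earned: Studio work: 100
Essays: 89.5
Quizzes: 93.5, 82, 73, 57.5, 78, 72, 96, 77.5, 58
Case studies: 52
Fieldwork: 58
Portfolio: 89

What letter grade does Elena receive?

C+

Quizzes: drop 57.5 → average of remaining 8 = 630/8 = 78.75
Weighted total:
  Studio work 100 × 0.11 = 11
  Essays 89.5 × 0.25 = 22.375
  Quizzes 78.75 × 0.12 = 9.45
  Case studies 52 × 0.09 = 4.68
  Fieldwork 58 × 0.24 = 13.92
  Portfolio 89 × 0.19 = 16.91
Sum = 78.335
78.335 is ≥ 76 and < 79 → C+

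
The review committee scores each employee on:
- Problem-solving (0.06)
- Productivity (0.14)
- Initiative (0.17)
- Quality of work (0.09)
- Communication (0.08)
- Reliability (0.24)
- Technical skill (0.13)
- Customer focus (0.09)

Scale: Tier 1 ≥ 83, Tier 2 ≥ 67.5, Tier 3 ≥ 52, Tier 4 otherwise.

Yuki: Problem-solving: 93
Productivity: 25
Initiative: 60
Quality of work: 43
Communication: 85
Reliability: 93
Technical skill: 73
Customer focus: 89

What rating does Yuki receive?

Weighted total:
  Problem-solving 93 × 0.06 = 5.58
  Productivity 25 × 0.14 = 3.5
  Initiative 60 × 0.17 = 10.2
  Quality of work 43 × 0.09 = 3.87
  Communication 85 × 0.08 = 6.8
  Reliability 93 × 0.24 = 22.32
  Technical skill 73 × 0.13 = 9.49
  Customer focus 89 × 0.09 = 8.01
Sum = 69.77
69.77 is ≥ 67.5 and < 83 → Tier 2

Tier 2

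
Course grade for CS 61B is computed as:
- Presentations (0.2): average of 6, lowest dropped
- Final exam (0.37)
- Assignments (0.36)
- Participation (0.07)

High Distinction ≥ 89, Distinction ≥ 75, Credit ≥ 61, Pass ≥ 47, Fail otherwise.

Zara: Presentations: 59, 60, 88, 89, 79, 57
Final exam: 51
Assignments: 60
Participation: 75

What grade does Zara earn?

Pass

Presentations: drop 57 → average of remaining 5 = 375/5 = 75
Weighted total:
  Presentations 75 × 0.2 = 15
  Final exam 51 × 0.37 = 18.87
  Assignments 60 × 0.36 = 21.6
  Participation 75 × 0.07 = 5.25
Sum = 60.72
60.72 is ≥ 47 and < 61 → Pass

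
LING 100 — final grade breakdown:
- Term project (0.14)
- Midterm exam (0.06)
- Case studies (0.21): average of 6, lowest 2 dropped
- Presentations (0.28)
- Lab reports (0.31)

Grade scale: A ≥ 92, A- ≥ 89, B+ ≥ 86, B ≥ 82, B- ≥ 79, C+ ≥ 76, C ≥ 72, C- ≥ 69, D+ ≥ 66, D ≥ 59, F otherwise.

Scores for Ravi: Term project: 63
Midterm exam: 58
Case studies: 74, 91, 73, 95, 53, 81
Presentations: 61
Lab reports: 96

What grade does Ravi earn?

C+

Case studies: drop 53, 73 → average of remaining 4 = 341/4 = 85.25
Weighted total:
  Term project 63 × 0.14 = 8.82
  Midterm exam 58 × 0.06 = 3.48
  Case studies 85.25 × 0.21 = 17.9025
  Presentations 61 × 0.28 = 17.08
  Lab reports 96 × 0.31 = 29.76
Sum = 77.0425
77.0425 is ≥ 76 and < 79 → C+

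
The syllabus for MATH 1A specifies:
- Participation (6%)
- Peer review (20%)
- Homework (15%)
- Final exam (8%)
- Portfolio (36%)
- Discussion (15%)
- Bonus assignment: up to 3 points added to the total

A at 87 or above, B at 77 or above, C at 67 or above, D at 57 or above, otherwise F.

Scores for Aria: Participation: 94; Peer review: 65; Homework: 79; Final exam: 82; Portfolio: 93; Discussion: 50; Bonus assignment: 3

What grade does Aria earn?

Weighted total:
  Participation 94 × 0.06 = 5.64
  Peer review 65 × 0.2 = 13
  Homework 79 × 0.15 = 11.85
  Final exam 82 × 0.08 = 6.56
  Portfolio 93 × 0.36 = 33.48
  Discussion 50 × 0.15 = 7.5
Sum = 78.03
Bonus assignment: 78.03 + 3 = 81.03
81.03 is ≥ 77 and < 87 → B

B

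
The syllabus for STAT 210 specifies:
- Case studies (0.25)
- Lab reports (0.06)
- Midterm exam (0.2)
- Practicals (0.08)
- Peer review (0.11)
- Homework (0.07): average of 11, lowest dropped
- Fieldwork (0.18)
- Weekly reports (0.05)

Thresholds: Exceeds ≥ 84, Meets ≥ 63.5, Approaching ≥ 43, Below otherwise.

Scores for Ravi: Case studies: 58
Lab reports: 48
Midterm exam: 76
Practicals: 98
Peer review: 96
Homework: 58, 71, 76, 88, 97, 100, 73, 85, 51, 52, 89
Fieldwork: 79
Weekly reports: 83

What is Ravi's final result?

Meets

Homework: drop 51 → average of remaining 10 = 789/10 = 78.9
Weighted total:
  Case studies 58 × 0.25 = 14.5
  Lab reports 48 × 0.06 = 2.88
  Midterm exam 76 × 0.2 = 15.2
  Practicals 98 × 0.08 = 7.84
  Peer review 96 × 0.11 = 10.56
  Homework 78.9 × 0.07 = 5.523
  Fieldwork 79 × 0.18 = 14.22
  Weekly reports 83 × 0.05 = 4.15
Sum = 74.873
74.873 is ≥ 63.5 and < 84 → Meets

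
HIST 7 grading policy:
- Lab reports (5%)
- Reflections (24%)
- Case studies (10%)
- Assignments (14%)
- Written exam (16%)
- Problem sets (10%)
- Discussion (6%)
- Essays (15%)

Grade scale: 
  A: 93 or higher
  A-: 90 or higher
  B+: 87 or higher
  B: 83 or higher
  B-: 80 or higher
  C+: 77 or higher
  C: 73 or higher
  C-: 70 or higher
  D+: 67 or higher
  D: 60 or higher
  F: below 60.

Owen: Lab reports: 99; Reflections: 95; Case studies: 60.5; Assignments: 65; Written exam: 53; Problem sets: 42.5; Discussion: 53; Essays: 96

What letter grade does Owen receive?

Weighted total:
  Lab reports 99 × 0.05 = 4.95
  Reflections 95 × 0.24 = 22.8
  Case studies 60.5 × 0.1 = 6.05
  Assignments 65 × 0.14 = 9.1
  Written exam 53 × 0.16 = 8.48
  Problem sets 42.5 × 0.1 = 4.25
  Discussion 53 × 0.06 = 3.18
  Essays 96 × 0.15 = 14.4
Sum = 73.21
73.21 is ≥ 73 and < 77 → C

C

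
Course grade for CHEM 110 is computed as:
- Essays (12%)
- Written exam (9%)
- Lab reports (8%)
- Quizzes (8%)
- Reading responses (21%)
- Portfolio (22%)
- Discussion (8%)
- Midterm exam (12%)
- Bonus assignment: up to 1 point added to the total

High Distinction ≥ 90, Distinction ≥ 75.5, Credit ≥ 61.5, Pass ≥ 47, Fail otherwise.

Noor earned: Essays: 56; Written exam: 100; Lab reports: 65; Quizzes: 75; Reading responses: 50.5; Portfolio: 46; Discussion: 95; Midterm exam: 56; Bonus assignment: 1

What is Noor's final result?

Weighted total:
  Essays 56 × 0.12 = 6.72
  Written exam 100 × 0.09 = 9
  Lab reports 65 × 0.08 = 5.2
  Quizzes 75 × 0.08 = 6
  Reading responses 50.5 × 0.21 = 10.605
  Portfolio 46 × 0.22 = 10.12
  Discussion 95 × 0.08 = 7.6
  Midterm exam 56 × 0.12 = 6.72
Sum = 61.965
Bonus assignment: 61.965 + 1 = 62.965
62.965 is ≥ 61.5 and < 75.5 → Credit

Credit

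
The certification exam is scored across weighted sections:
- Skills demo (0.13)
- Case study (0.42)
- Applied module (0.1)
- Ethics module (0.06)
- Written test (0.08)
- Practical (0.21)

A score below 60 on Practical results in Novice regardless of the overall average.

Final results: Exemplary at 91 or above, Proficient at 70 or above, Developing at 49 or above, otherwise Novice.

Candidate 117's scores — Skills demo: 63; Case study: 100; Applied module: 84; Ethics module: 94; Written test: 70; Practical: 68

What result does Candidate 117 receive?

Proficient

Practical score 68 ≥ 60: minimum met.
Weighted total:
  Skills demo 63 × 0.13 = 8.19
  Case study 100 × 0.42 = 42
  Applied module 84 × 0.1 = 8.4
  Ethics module 94 × 0.06 = 5.64
  Written test 70 × 0.08 = 5.6
  Practical 68 × 0.21 = 14.28
Sum = 84.11
84.11 is ≥ 70 and < 91 → Proficient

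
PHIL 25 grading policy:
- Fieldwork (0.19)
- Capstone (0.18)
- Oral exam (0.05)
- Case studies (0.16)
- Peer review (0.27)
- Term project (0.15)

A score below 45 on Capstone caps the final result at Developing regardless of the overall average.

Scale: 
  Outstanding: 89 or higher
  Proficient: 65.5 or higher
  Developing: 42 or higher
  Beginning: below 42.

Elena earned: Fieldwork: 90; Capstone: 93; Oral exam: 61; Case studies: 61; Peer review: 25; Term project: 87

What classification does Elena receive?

Proficient

Capstone score 93 ≥ 45: minimum met.
Weighted total:
  Fieldwork 90 × 0.19 = 17.1
  Capstone 93 × 0.18 = 16.74
  Oral exam 61 × 0.05 = 3.05
  Case studies 61 × 0.16 = 9.76
  Peer review 25 × 0.27 = 6.75
  Term project 87 × 0.15 = 13.05
Sum = 66.45
66.45 is ≥ 65.5 and < 89 → Proficient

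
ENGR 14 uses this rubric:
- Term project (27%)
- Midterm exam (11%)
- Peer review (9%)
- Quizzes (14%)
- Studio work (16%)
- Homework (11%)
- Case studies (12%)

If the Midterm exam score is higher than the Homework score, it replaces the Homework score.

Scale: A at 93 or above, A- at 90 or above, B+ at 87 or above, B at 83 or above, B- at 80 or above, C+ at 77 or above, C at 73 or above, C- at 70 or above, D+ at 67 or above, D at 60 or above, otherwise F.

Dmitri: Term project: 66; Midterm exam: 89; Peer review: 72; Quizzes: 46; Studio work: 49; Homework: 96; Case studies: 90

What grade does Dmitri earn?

D+

Midterm exam (89) ≤ Homework (96), so Homework stays at 96.
Weighted total:
  Term project 66 × 0.27 = 17.82
  Midterm exam 89 × 0.11 = 9.79
  Peer review 72 × 0.09 = 6.48
  Quizzes 46 × 0.14 = 6.44
  Studio work 49 × 0.16 = 7.84
  Homework 96 × 0.11 = 10.56
  Case studies 90 × 0.12 = 10.8
Sum = 69.73
69.73 is ≥ 67 and < 70 → D+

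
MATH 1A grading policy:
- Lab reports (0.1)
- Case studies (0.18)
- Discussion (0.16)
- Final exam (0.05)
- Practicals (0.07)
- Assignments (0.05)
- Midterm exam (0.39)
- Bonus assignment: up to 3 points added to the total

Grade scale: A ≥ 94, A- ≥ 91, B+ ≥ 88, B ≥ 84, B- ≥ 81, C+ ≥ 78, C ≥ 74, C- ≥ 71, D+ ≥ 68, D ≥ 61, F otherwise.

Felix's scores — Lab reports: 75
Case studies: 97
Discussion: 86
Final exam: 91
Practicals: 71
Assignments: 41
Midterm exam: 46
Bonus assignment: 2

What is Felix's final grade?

Weighted total:
  Lab reports 75 × 0.1 = 7.5
  Case studies 97 × 0.18 = 17.46
  Discussion 86 × 0.16 = 13.76
  Final exam 91 × 0.05 = 4.55
  Practicals 71 × 0.07 = 4.97
  Assignments 41 × 0.05 = 2.05
  Midterm exam 46 × 0.39 = 17.94
Sum = 68.23
Bonus assignment: 68.23 + 2 = 70.23
70.23 is ≥ 68 and < 71 → D+

D+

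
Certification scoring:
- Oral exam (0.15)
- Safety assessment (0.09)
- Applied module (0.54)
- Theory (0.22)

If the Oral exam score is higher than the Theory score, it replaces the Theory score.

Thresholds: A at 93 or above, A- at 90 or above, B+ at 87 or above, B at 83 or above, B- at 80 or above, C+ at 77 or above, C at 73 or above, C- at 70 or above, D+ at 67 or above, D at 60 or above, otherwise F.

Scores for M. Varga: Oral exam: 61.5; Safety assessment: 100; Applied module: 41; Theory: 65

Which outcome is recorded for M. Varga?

F

Oral exam (61.5) ≤ Theory (65), so Theory stays at 65.
Weighted total:
  Oral exam 61.5 × 0.15 = 9.225
  Safety assessment 100 × 0.09 = 9
  Applied module 41 × 0.54 = 22.14
  Theory 65 × 0.22 = 14.3
Sum = 54.665
54.665 < 60 → F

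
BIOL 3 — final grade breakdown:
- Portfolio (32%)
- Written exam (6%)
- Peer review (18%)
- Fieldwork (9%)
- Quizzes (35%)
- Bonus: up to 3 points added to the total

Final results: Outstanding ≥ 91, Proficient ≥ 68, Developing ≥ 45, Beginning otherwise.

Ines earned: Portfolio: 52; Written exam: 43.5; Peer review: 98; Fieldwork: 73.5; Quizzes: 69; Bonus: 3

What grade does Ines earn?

Proficient

Weighted total:
  Portfolio 52 × 0.32 = 16.64
  Written exam 43.5 × 0.06 = 2.61
  Peer review 98 × 0.18 = 17.64
  Fieldwork 73.5 × 0.09 = 6.615
  Quizzes 69 × 0.35 = 24.15
Sum = 67.655
Bonus: 67.655 + 3 = 70.655
70.655 is ≥ 68 and < 91 → Proficient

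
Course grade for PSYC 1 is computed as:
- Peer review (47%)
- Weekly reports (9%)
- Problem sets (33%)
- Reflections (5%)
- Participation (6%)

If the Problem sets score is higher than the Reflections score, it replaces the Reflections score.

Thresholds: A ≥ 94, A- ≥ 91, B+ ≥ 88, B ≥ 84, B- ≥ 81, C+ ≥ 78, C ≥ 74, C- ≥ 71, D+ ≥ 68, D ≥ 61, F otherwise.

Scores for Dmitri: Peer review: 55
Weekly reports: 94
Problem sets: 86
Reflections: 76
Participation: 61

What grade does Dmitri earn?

Problem sets (86) > Reflections (76), so Reflections counts as 86.
Weighted total:
  Peer review 55 × 0.47 = 25.85
  Weekly reports 94 × 0.09 = 8.46
  Problem sets 86 × 0.33 = 28.38
  Reflections 86 × 0.05 = 4.3
  Participation 61 × 0.06 = 3.66
Sum = 70.65
70.65 is ≥ 68 and < 71 → D+

D+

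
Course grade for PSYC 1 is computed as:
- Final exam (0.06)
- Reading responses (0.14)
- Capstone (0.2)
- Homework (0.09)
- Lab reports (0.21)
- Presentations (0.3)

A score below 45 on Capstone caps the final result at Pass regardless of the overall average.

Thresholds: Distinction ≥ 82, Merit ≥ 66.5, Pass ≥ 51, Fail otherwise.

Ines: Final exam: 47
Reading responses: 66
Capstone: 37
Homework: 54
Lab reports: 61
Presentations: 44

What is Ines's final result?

Capstone score 37 < 45: minimum not met.
Weighted total:
  Final exam 47 × 0.06 = 2.82
  Reading responses 66 × 0.14 = 9.24
  Capstone 37 × 0.2 = 7.4
  Homework 54 × 0.09 = 4.86
  Lab reports 61 × 0.21 = 12.81
  Presentations 44 × 0.3 = 13.2
Sum = 50.33
50.33 would be Fail; cap at Pass applies → Fail.

Fail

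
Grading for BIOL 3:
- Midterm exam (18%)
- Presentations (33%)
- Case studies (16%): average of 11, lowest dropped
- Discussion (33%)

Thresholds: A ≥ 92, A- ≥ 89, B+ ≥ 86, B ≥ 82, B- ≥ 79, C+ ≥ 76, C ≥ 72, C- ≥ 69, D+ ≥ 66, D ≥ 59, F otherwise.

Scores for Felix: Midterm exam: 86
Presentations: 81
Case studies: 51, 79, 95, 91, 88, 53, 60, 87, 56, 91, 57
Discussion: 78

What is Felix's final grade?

B-

Case studies: drop 51 → average of remaining 10 = 757/10 = 75.7
Weighted total:
  Midterm exam 86 × 0.18 = 15.48
  Presentations 81 × 0.33 = 26.73
  Case studies 75.7 × 0.16 = 12.112
  Discussion 78 × 0.33 = 25.74
Sum = 80.062
80.062 is ≥ 79 and < 82 → B-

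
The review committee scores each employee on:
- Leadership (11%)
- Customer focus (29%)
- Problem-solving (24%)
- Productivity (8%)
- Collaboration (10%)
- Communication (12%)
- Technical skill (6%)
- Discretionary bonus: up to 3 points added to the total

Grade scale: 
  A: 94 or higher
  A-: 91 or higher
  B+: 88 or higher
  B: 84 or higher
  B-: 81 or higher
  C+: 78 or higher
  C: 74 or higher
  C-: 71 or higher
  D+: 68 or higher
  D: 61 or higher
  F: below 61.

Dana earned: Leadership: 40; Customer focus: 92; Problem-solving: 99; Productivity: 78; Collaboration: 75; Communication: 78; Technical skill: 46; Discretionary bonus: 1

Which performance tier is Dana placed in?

Weighted total:
  Leadership 40 × 0.11 = 4.4
  Customer focus 92 × 0.29 = 26.68
  Problem-solving 99 × 0.24 = 23.76
  Productivity 78 × 0.08 = 6.24
  Collaboration 75 × 0.1 = 7.5
  Communication 78 × 0.12 = 9.36
  Technical skill 46 × 0.06 = 2.76
Sum = 80.7
Discretionary bonus: 80.7 + 1 = 81.7
81.7 is ≥ 81 and < 84 → B-

B-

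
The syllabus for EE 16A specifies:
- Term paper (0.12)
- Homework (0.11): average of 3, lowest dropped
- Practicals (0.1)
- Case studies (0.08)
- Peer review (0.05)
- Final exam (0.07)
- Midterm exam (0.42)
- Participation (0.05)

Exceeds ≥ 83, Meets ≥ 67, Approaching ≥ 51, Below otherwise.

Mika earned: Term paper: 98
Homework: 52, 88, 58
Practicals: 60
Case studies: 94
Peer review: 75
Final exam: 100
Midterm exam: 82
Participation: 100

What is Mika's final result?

Homework: drop 52 → average of remaining 2 = 146/2 = 73
Weighted total:
  Term paper 98 × 0.12 = 11.76
  Homework 73 × 0.11 = 8.03
  Practicals 60 × 0.1 = 6
  Case studies 94 × 0.08 = 7.52
  Peer review 75 × 0.05 = 3.75
  Final exam 100 × 0.07 = 7
  Midterm exam 82 × 0.42 = 34.44
  Participation 100 × 0.05 = 5
Sum = 83.5
83.5 ≥ 83 → Exceeds

Exceeds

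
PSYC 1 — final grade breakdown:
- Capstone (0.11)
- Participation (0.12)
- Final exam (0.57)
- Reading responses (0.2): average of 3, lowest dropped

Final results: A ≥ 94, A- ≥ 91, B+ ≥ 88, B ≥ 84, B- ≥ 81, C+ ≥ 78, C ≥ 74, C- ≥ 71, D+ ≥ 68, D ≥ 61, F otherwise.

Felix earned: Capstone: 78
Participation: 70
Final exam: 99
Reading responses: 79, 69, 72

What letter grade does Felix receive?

Reading responses: drop 69 → average of remaining 2 = 151/2 = 75.5
Weighted total:
  Capstone 78 × 0.11 = 8.58
  Participation 70 × 0.12 = 8.4
  Final exam 99 × 0.57 = 56.43
  Reading responses 75.5 × 0.2 = 15.1
Sum = 88.51
88.51 is ≥ 88 and < 91 → B+

B+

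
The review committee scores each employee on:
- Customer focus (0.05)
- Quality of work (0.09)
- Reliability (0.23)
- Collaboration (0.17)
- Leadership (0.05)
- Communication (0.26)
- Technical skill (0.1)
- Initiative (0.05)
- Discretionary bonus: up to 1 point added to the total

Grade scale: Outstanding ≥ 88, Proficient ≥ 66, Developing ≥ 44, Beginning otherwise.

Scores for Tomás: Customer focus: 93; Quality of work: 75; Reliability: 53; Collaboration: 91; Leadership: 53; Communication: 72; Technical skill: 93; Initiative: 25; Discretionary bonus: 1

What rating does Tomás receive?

Weighted total:
  Customer focus 93 × 0.05 = 4.65
  Quality of work 75 × 0.09 = 6.75
  Reliability 53 × 0.23 = 12.19
  Collaboration 91 × 0.17 = 15.47
  Leadership 53 × 0.05 = 2.65
  Communication 72 × 0.26 = 18.72
  Technical skill 93 × 0.1 = 9.3
  Initiative 25 × 0.05 = 1.25
Sum = 70.98
Discretionary bonus: 70.98 + 1 = 71.98
71.98 is ≥ 66 and < 88 → Proficient

Proficient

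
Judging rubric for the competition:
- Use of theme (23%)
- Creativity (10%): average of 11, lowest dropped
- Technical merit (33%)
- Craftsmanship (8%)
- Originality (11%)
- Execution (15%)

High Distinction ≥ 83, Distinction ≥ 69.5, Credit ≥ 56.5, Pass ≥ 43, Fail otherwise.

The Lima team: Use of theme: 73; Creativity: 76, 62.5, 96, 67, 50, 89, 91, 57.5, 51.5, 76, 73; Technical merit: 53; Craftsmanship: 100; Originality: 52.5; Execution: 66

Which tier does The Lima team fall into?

Creativity: drop 50 → average of remaining 10 = 739.5/10 = 73.95
Weighted total:
  Use of theme 73 × 0.23 = 16.79
  Creativity 73.95 × 0.1 = 7.395
  Technical merit 53 × 0.33 = 17.49
  Craftsmanship 100 × 0.08 = 8
  Originality 52.5 × 0.11 = 5.775
  Execution 66 × 0.15 = 9.9
Sum = 65.35
65.35 is ≥ 56.5 and < 69.5 → Credit

Credit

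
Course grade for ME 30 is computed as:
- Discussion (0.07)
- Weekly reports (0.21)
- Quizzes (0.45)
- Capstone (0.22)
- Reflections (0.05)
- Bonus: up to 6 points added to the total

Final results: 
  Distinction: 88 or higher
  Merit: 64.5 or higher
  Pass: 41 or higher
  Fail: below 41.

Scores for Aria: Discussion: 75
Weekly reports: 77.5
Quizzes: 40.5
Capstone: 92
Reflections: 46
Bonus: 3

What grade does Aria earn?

Weighted total:
  Discussion 75 × 0.07 = 5.25
  Weekly reports 77.5 × 0.21 = 16.275
  Quizzes 40.5 × 0.45 = 18.225
  Capstone 92 × 0.22 = 20.24
  Reflections 46 × 0.05 = 2.3
Sum = 62.29
Bonus: 62.29 + 3 = 65.29
65.29 is ≥ 64.5 and < 88 → Merit

Merit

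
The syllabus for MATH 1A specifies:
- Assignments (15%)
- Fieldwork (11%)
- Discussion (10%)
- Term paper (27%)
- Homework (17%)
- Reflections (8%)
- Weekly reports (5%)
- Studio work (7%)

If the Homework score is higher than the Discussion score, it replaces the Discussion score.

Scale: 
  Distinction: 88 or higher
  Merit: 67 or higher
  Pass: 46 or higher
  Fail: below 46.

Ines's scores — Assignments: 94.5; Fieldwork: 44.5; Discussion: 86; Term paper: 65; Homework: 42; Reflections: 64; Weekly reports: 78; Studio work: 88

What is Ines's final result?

Homework (42) ≤ Discussion (86), so Discussion stays at 86.
Weighted total:
  Assignments 94.5 × 0.15 = 14.175
  Fieldwork 44.5 × 0.11 = 4.895
  Discussion 86 × 0.1 = 8.6
  Term paper 65 × 0.27 = 17.55
  Homework 42 × 0.17 = 7.14
  Reflections 64 × 0.08 = 5.12
  Weekly reports 78 × 0.05 = 3.9
  Studio work 88 × 0.07 = 6.16
Sum = 67.54
67.54 is ≥ 67 and < 88 → Merit

Merit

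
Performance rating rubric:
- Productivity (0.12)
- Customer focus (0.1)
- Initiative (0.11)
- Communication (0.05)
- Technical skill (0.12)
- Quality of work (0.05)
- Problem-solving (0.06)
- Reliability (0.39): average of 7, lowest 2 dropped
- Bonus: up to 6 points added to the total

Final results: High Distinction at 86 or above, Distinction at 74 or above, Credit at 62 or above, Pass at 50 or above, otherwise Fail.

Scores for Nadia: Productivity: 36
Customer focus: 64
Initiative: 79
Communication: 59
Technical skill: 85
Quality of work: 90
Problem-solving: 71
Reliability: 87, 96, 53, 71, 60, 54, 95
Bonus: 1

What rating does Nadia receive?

Reliability: drop 53, 54 → average of remaining 5 = 409/5 = 81.8
Weighted total:
  Productivity 36 × 0.12 = 4.32
  Customer focus 64 × 0.1 = 6.4
  Initiative 79 × 0.11 = 8.69
  Communication 59 × 0.05 = 2.95
  Technical skill 85 × 0.12 = 10.2
  Quality of work 90 × 0.05 = 4.5
  Problem-solving 71 × 0.06 = 4.26
  Reliability 81.8 × 0.39 = 31.902
Sum = 73.222
Bonus: 73.222 + 1 = 74.222
74.222 is ≥ 74 and < 86 → Distinction

Distinction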